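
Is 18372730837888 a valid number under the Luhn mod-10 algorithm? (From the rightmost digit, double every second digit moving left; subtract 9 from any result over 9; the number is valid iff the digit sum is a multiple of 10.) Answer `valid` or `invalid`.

From the right, keep odd positions and double even positions (subtract 9 from any doubled value over 9):
  doubled (positions 2,4,...): 7 5 7 6 4 6 2 → sum 37
  kept (positions 1,3,...): 8 8 3 0 7 7 8 → sum 41
Total = 78.
78 mod 10 = 8, so the number is invalid.

invalid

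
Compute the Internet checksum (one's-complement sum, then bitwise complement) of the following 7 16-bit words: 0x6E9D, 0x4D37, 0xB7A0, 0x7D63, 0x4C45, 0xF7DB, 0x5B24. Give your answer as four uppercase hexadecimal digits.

One's-complement addition (fold any carry out of bit 15 back into bit 0):
  0x6E9D + 0x4D37 = 0x0BBD4
  0xBBD4 + 0xB7A0 = 0x17374 → wrap carry → 0x7375
  0x7375 + 0x7D63 = 0x0F0D8
  0xF0D8 + 0x4C45 = 0x13D1D → wrap carry → 0x3D1E
  0x3D1E + 0xF7DB = 0x134F9 → wrap carry → 0x34FA
  0x34FA + 0x5B24 = 0x0901E
One's-complement sum = 0x901E.
Checksum = ~0x901E & 0xFFFF = 0x6FE1.

6FE1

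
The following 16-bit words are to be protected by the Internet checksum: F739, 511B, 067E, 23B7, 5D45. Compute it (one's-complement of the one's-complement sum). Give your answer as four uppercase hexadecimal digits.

3030

One's-complement addition (fold any carry out of bit 15 back into bit 0):
  0xF739 + 0x511B = 0x14854 → wrap carry → 0x4855
  0x4855 + 0x067E = 0x04ED3
  0x4ED3 + 0x23B7 = 0x0728A
  0x728A + 0x5D45 = 0x0CFCF
One's-complement sum = 0xCFCF.
Checksum = ~0xCFCF & 0xFFFF = 0x3030.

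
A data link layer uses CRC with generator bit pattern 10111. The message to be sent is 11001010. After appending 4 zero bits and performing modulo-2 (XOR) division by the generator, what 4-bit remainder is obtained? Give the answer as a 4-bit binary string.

0000

Append 4 zeros: 110010100000. Divide by 10111 (XOR where the leading bit is 1):
  pos 0: 11001 XOR 10111 = 01110
  pos 1: 11100 XOR 10111 = 01011
  pos 2: 10111 XOR 10111 = 00000
Remainder (last 4 bits) = 0000. This is the CRC / FCS.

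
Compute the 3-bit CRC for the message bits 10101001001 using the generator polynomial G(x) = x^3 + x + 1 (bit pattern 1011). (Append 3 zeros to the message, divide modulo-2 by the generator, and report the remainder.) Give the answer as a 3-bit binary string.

Append 3 zeros: 10101001001000. Divide by 1011 (XOR where the leading bit is 1):
  pos 0: 1010 XOR 1011 = 0001
  pos 3: 1100 XOR 1011 = 0111
  pos 4: 1111 XOR 1011 = 0100
  pos 5: 1000 XOR 1011 = 0011
  pos 7: 1101 XOR 1011 = 0110
  pos 8: 1100 XOR 1011 = 0111
  pos 9: 1110 XOR 1011 = 0101
  pos 10: 1010 XOR 1011 = 0001
Remainder (last 3 bits) = 001. This is the CRC / FCS.

001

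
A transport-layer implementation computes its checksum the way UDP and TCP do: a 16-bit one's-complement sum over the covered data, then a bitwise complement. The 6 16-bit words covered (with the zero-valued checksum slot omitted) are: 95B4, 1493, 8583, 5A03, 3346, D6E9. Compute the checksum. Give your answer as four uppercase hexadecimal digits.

6C01

One's-complement addition (fold any carry out of bit 15 back into bit 0):
  0x95B4 + 0x1493 = 0x0AA47
  0xAA47 + 0x8583 = 0x12FCA → wrap carry → 0x2FCB
  0x2FCB + 0x5A03 = 0x089CE
  0x89CE + 0x3346 = 0x0BD14
  0xBD14 + 0xD6E9 = 0x193FD → wrap carry → 0x93FE
One's-complement sum = 0x93FE.
Checksum = ~0x93FE & 0xFFFF = 0x6C01.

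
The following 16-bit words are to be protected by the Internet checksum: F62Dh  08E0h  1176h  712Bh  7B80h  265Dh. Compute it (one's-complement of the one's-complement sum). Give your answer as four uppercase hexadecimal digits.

DC72

One's-complement addition (fold any carry out of bit 15 back into bit 0):
  0xF62D + 0x08E0 = 0x0FF0D
  0xFF0D + 0x1176 = 0x11083 → wrap carry → 0x1084
  0x1084 + 0x712B = 0x081AF
  0x81AF + 0x7B80 = 0x0FD2F
  0xFD2F + 0x265D = 0x1238C → wrap carry → 0x238D
One's-complement sum = 0x238D.
Checksum = ~0x238D & 0xFFFF = 0xDC72.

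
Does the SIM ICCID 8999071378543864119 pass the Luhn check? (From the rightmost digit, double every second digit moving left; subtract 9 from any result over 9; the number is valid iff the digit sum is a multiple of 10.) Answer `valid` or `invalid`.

valid

From the right, keep odd positions and double even positions (subtract 9 from any doubled value over 9):
  doubled (positions 2,4,...): 2 8 7 8 7 6 5 9 9 → sum 61
  kept (positions 1,3,...): 9 1 6 3 5 7 1 0 9 8 → sum 49
Total = 110.
110 mod 10 = 0, so the number is valid.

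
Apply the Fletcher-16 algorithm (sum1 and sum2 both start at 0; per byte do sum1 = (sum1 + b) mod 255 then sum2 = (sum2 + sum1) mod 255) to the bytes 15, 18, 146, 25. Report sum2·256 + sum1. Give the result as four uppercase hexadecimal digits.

Running sums (mod 255):
  after byte 0 (15): sum1=15, sum2=15
  after byte 1 (18): sum1=33, sum2=48
  after byte 2 (146): sum1=179, sum2=227
  after byte 3 (25): sum1=204, sum2=176
Checksum = sum2·256 + sum1 = 176·256 + 204 = 45260 = 0xB0CC.

B0CC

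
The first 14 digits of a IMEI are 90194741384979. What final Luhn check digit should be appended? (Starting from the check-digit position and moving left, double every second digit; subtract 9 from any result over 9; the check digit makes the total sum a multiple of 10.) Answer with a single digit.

Partial digits right→left: 9 7 9 4 8 3 1 4 7 4 9 1 0 9
Double every second digit counting from the check-digit position (so the 1st, 3rd, 5th, ... of the partial from the right).
  doubled (with −9 where >9): 9 9 7 2 5 9 0 → sum 41
  kept as-is: 7 4 3 4 4 1 9 → sum 32
Total = 41 + 32 = 73.
Check digit = (10 − (73 mod 10)) mod 10 = 7.

7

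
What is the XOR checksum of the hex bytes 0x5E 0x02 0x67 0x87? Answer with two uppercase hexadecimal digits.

XOR the bytes together:
  start with 0x5E
  0x5E ⊕ 0x02 = 0x5C
  0x5C ⊕ 0x67 = 0x3B
  0x3B ⊕ 0x87 = 0xBC

BC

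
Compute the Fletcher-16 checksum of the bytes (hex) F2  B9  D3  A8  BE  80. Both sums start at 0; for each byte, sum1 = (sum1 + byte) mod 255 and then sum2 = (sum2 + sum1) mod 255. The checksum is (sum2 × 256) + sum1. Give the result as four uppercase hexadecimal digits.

Running sums (mod 255):
  after byte 0 (F2): sum1=242, sum2=242
  after byte 1 (B9): sum1=172, sum2=159
  after byte 2 (D3): sum1=128, sum2=32
  after byte 3 (A8): sum1=41, sum2=73
  after byte 4 (BE): sum1=231, sum2=49
  after byte 5 (80): sum1=104, sum2=153
Checksum = sum2·256 + sum1 = 153·256 + 104 = 39272 = 0x9968.

9968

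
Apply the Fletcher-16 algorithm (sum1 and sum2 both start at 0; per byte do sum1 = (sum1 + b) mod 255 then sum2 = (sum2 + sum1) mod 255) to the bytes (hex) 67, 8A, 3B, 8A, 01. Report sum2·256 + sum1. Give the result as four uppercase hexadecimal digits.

Running sums (mod 255):
  after byte 0 (67): sum1=103, sum2=103
  after byte 1 (8A): sum1=241, sum2=89
  after byte 2 (3B): sum1=45, sum2=134
  after byte 3 (8A): sum1=183, sum2=62
  after byte 4 (01): sum1=184, sum2=246
Checksum = sum2·256 + sum1 = 246·256 + 184 = 63160 = 0xF6B8.

F6B8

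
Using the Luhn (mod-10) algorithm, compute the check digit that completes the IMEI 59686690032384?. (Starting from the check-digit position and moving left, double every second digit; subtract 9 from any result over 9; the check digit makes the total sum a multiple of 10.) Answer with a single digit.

5

Partial digits right→left: 4 8 3 2 3 0 0 9 6 6 8 6 9 5
Double every second digit counting from the check-digit position (so the 1st, 3rd, 5th, ... of the partial from the right).
  doubled (with −9 where >9): 8 6 6 0 3 7 9 → sum 39
  kept as-is: 8 2 0 9 6 6 5 → sum 36
Total = 39 + 36 = 75.
Check digit = (10 − (75 mod 10)) mod 10 = 5.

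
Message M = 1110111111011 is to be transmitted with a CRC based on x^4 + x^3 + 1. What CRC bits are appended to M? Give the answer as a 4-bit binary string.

0101

Append 4 zeros: 11101111110110000. Divide by 11001 (XOR where the leading bit is 1):
  pos 0: 11101 XOR 11001 = 00100
  pos 2: 10011 XOR 11001 = 01010
  pos 3: 10101 XOR 11001 = 01100
  pos 4: 11001 XOR 11001 = 00000
  pos 9: 10110 XOR 11001 = 01111
  pos 10: 11110 XOR 11001 = 00111
  pos 12: 11100 XOR 11001 = 00101
Remainder (last 4 bits) = 0101. This is the CRC / FCS.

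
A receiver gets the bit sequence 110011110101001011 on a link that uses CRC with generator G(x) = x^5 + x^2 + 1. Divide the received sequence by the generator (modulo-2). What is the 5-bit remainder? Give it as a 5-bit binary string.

00000

Modulo-2 division of 110011110101001011 by 100101:
  pos 0: 110011 XOR 100101 = 010110
  pos 1: 101101 XOR 100101 = 001000
  pos 3: 100010 XOR 100101 = 000111
  pos 6: 111101 XOR 100101 = 011000
  pos 7: 110000 XOR 100101 = 010101
  pos 8: 101010 XOR 100101 = 001111
  pos 10: 111110 XOR 100101 = 011011
  pos 11: 110111 XOR 100101 = 010010
  pos 12: 100101 XOR 100101 = 000000
Remainder = 00000 (zero — the frame passes the CRC check).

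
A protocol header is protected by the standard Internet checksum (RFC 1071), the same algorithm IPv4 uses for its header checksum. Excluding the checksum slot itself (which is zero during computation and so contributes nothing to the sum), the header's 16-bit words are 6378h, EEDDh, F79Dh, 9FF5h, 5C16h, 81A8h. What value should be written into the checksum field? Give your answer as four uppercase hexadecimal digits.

One's-complement addition (fold any carry out of bit 15 back into bit 0):
  0x6378 + 0xEEDD = 0x15255 → wrap carry → 0x5256
  0x5256 + 0xF79D = 0x149F3 → wrap carry → 0x49F4
  0x49F4 + 0x9FF5 = 0x0E9E9
  0xE9E9 + 0x5C16 = 0x145FF → wrap carry → 0x4600
  0x4600 + 0x81A8 = 0x0C7A8
One's-complement sum = 0xC7A8.
Checksum = ~0xC7A8 & 0xFFFF = 0x3857.

3857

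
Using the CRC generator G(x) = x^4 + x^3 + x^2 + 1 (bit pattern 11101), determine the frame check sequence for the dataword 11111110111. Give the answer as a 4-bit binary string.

Append 4 zeros: 111111101110000. Divide by 11101 (XOR where the leading bit is 1):
  pos 0: 11111 XOR 11101 = 00010
  pos 3: 10110 XOR 11101 = 01011
  pos 4: 10111 XOR 11101 = 01010
  pos 5: 10101 XOR 11101 = 01000
  pos 6: 10001 XOR 11101 = 01100
  pos 7: 11000 XOR 11101 = 00101
  pos 9: 10100 XOR 11101 = 01001
  pos 10: 10010 XOR 11101 = 01111
Remainder (last 4 bits) = 1111. This is the CRC / FCS.

1111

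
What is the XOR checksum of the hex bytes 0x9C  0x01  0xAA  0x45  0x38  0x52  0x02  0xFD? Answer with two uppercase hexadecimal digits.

XOR the bytes together:
  start with 0x9C
  0x9C ⊕ 0x01 = 0x9D
  0x9D ⊕ 0xAA = 0x37
  0x37 ⊕ 0x45 = 0x72
  0x72 ⊕ 0x38 = 0x4A
  0x4A ⊕ 0x52 = 0x18
  0x18 ⊕ 0x02 = 0x1A
  0x1A ⊕ 0xFD = 0xE7

E7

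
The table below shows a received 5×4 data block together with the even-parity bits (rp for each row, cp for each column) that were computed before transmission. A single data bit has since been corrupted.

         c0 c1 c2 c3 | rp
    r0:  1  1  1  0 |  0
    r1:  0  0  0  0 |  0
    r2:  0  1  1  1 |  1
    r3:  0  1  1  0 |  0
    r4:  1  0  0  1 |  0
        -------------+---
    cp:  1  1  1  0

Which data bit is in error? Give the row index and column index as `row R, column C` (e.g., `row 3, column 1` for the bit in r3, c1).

row 0, column 0

Recompute each row's even parity and compare to rp:
  r0: data parity 1, sent rp 0 → mismatch
  r1: data parity 0, sent rp 0 → ok
  r2: data parity 1, sent rp 1 → ok
  r3: data parity 0, sent rp 0 → ok
  r4: data parity 0, sent rp 0 → ok
Recompute each column's even parity and compare to cp:
  c0: data parity 0, sent cp 1 → mismatch
  c1: data parity 1, sent cp 1 → ok
  c2: data parity 1, sent cp 1 → ok
  c3: data parity 0, sent cp 0 → ok
Exactly one row (r0) and one column (c0) fail → the flipped bit is at their intersection.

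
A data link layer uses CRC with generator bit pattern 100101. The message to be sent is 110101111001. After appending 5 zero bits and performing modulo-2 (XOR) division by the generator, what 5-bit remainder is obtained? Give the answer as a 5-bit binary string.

Append 5 zeros: 11010111100100000. Divide by 100101 (XOR where the leading bit is 1):
  pos 0: 110101 XOR 100101 = 010000
  pos 1: 100001 XOR 100101 = 000100
  pos 4: 100110 XOR 100101 = 000011
  pos 8: 110100 XOR 100101 = 010001
  pos 9: 100010 XOR 100101 = 000111
Remainder (last 5 bits) = 11100. This is the CRC / FCS.

11100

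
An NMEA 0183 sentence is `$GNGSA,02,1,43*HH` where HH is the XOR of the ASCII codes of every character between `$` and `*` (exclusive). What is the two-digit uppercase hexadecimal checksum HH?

XOR the ASCII codes of the payload characters:
  'G' = 0x47 → acc = 0x47
  'N' = 0x4E → acc = 0x09
  'G' = 0x47 → acc = 0x4E
  'S' = 0x53 → acc = 0x1D
  'A' = 0x41 → acc = 0x5C
  ',' = 0x2C → acc = 0x70
  '0' = 0x30 → acc = 0x40
  '2' = 0x32 → acc = 0x72
  ',' = 0x2C → acc = 0x5E
  '1' = 0x31 → acc = 0x6F
  ',' = 0x2C → acc = 0x43
  '4' = 0x34 → acc = 0x77
  '3' = 0x33 → acc = 0x44
Checksum = 0x44.

44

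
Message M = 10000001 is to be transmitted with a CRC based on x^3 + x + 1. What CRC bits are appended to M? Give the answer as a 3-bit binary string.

Append 3 zeros: 10000001000. Divide by 1011 (XOR where the leading bit is 1):
  pos 0: 1000 XOR 1011 = 0011
  pos 2: 1100 XOR 1011 = 0111
  pos 3: 1110 XOR 1011 = 0101
  pos 4: 1011 XOR 1011 = 0000
Remainder (last 3 bits) = 000. This is the CRC / FCS.

000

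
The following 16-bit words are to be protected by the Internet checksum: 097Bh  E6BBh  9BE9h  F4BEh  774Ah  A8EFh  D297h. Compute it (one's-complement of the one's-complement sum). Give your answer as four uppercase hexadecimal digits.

One's-complement addition (fold any carry out of bit 15 back into bit 0):
  0x097B + 0xE6BB = 0x0F036
  0xF036 + 0x9BE9 = 0x18C1F → wrap carry → 0x8C20
  0x8C20 + 0xF4BE = 0x180DE → wrap carry → 0x80DF
  0x80DF + 0x774A = 0x0F829
  0xF829 + 0xA8EF = 0x1A118 → wrap carry → 0xA119
  0xA119 + 0xD297 = 0x173B0 → wrap carry → 0x73B1
One's-complement sum = 0x73B1.
Checksum = ~0x73B1 & 0xFFFF = 0x8C4E.

8C4E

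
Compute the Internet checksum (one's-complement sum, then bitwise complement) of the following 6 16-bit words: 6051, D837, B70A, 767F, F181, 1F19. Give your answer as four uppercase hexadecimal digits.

One's-complement addition (fold any carry out of bit 15 back into bit 0):
  0x6051 + 0xD837 = 0x13888 → wrap carry → 0x3889
  0x3889 + 0xB70A = 0x0EF93
  0xEF93 + 0x767F = 0x16612 → wrap carry → 0x6613
  0x6613 + 0xF181 = 0x15794 → wrap carry → 0x5795
  0x5795 + 0x1F19 = 0x076AE
One's-complement sum = 0x76AE.
Checksum = ~0x76AE & 0xFFFF = 0x8951.

8951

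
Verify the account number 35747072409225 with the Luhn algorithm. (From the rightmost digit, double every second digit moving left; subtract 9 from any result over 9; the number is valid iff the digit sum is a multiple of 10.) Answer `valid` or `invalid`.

valid

From the right, keep odd positions and double even positions (subtract 9 from any doubled value over 9):
  doubled (positions 2,4,...): 4 9 8 5 5 5 6 → sum 42
  kept (positions 1,3,...): 5 2 0 2 0 4 5 → sum 18
Total = 60.
60 mod 10 = 0, so the number is valid.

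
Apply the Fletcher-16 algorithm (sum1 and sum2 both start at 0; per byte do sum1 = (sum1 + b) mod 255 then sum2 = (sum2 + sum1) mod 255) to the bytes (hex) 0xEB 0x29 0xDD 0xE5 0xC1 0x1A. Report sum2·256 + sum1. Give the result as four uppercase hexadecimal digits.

Running sums (mod 255):
  after byte 0 (0xEB): sum1=235, sum2=235
  after byte 1 (0x29): sum1=21, sum2=1
  after byte 2 (0xDD): sum1=242, sum2=243
  after byte 3 (0xE5): sum1=216, sum2=204
  after byte 4 (0xC1): sum1=154, sum2=103
  after byte 5 (0x1A): sum1=180, sum2=28
Checksum = sum2·256 + sum1 = 28·256 + 180 = 7348 = 0x1CB4.

1CB4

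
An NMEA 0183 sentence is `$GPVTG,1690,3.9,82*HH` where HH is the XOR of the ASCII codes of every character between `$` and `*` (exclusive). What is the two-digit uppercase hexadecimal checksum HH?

5E

XOR the ASCII codes of the payload characters:
  'G' = 0x47 → acc = 0x47
  'P' = 0x50 → acc = 0x17
  'V' = 0x56 → acc = 0x41
  'T' = 0x54 → acc = 0x15
  'G' = 0x47 → acc = 0x52
  ',' = 0x2C → acc = 0x7E
  '1' = 0x31 → acc = 0x4F
  '6' = 0x36 → acc = 0x79
  '9' = 0x39 → acc = 0x40
  '0' = 0x30 → acc = 0x70
  ',' = 0x2C → acc = 0x5C
  '3' = 0x33 → acc = 0x6F
  '.' = 0x2E → acc = 0x41
  '9' = 0x39 → acc = 0x78
  ',' = 0x2C → acc = 0x54
  '8' = 0x38 → acc = 0x6C
  '2' = 0x32 → acc = 0x5E
Checksum = 0x5E.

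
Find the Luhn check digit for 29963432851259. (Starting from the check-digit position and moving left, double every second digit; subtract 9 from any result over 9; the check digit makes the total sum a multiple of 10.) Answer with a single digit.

Partial digits right→left: 9 5 2 1 5 8 2 3 4 3 6 9 9 2
Double every second digit counting from the check-digit position (so the 1st, 3rd, 5th, ... of the partial from the right).
  doubled (with −9 where >9): 9 4 1 4 8 3 9 → sum 38
  kept as-is: 5 1 8 3 3 9 2 → sum 31
Total = 38 + 31 = 69.
Check digit = (10 − (69 mod 10)) mod 10 = 1.

1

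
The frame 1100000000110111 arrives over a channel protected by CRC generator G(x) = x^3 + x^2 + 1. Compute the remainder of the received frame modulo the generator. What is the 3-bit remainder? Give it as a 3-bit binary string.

000

Modulo-2 division of 1100000000110111 by 1101:
  pos 0: 1100 XOR 1101 = 0001
  pos 3: 1000 XOR 1101 = 0101
  pos 4: 1010 XOR 1101 = 0111
  pos 5: 1110 XOR 1101 = 0011
  pos 7: 1101 XOR 1101 = 0000
  pos 11: 1011 XOR 1101 = 0110
  pos 12: 1101 XOR 1101 = 0000
Remainder = 000 (zero — the frame passes the CRC check).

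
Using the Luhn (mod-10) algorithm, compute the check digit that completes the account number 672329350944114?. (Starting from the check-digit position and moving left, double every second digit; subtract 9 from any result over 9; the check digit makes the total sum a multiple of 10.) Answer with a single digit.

7

Partial digits right→left: 4 1 1 4 4 9 0 5 3 9 2 3 2 7 6
Double every second digit counting from the check-digit position (so the 1st, 3rd, 5th, ... of the partial from the right).
  doubled (with −9 where >9): 8 2 8 0 6 4 4 3 → sum 35
  kept as-is: 1 4 9 5 9 3 7 → sum 38
Total = 35 + 38 = 73.
Check digit = (10 − (73 mod 10)) mod 10 = 7.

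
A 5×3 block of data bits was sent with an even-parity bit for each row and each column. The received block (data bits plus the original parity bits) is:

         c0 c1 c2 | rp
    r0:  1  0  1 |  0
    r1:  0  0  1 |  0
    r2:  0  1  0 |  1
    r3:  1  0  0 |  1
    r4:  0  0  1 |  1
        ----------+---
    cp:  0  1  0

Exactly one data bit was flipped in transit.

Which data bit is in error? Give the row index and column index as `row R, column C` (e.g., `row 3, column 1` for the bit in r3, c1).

row 1, column 2

Recompute each row's even parity and compare to rp:
  r0: data parity 0, sent rp 0 → ok
  r1: data parity 1, sent rp 0 → mismatch
  r2: data parity 1, sent rp 1 → ok
  r3: data parity 1, sent rp 1 → ok
  r4: data parity 1, sent rp 1 → ok
Recompute each column's even parity and compare to cp:
  c0: data parity 0, sent cp 0 → ok
  c1: data parity 1, sent cp 1 → ok
  c2: data parity 1, sent cp 0 → mismatch
Exactly one row (r1) and one column (c2) fail → the flipped bit is at their intersection.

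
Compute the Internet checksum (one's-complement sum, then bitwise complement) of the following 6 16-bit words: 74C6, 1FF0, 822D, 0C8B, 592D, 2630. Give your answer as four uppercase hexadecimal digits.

5D33

One's-complement addition (fold any carry out of bit 15 back into bit 0):
  0x74C6 + 0x1FF0 = 0x094B6
  0x94B6 + 0x822D = 0x116E3 → wrap carry → 0x16E4
  0x16E4 + 0x0C8B = 0x0236F
  0x236F + 0x592D = 0x07C9C
  0x7C9C + 0x2630 = 0x0A2CC
One's-complement sum = 0xA2CC.
Checksum = ~0xA2CC & 0xFFFF = 0x5D33.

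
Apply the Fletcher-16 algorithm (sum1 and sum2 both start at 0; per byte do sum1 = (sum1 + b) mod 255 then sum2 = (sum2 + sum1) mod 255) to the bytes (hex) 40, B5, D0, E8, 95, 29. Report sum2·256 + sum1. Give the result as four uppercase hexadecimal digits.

606E

Running sums (mod 255):
  after byte 0 (40): sum1=64, sum2=64
  after byte 1 (B5): sum1=245, sum2=54
  after byte 2 (D0): sum1=198, sum2=252
  after byte 3 (E8): sum1=175, sum2=172
  after byte 4 (95): sum1=69, sum2=241
  after byte 5 (29): sum1=110, sum2=96
Checksum = sum2·256 + sum1 = 96·256 + 110 = 24686 = 0x606E.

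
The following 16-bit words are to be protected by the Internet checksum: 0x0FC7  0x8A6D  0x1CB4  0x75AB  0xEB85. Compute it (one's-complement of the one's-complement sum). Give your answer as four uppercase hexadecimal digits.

E7E5

One's-complement addition (fold any carry out of bit 15 back into bit 0):
  0x0FC7 + 0x8A6D = 0x09A34
  0x9A34 + 0x1CB4 = 0x0B6E8
  0xB6E8 + 0x75AB = 0x12C93 → wrap carry → 0x2C94
  0x2C94 + 0xEB85 = 0x11819 → wrap carry → 0x181A
One's-complement sum = 0x181A.
Checksum = ~0x181A & 0xFFFF = 0xE7E5.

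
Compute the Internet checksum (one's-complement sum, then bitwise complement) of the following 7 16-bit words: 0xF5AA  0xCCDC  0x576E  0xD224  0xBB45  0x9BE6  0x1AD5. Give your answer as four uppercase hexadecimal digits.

One's-complement addition (fold any carry out of bit 15 back into bit 0):
  0xF5AA + 0xCCDC = 0x1C286 → wrap carry → 0xC287
  0xC287 + 0x576E = 0x119F5 → wrap carry → 0x19F6
  0x19F6 + 0xD224 = 0x0EC1A
  0xEC1A + 0xBB45 = 0x1A75F → wrap carry → 0xA760
  0xA760 + 0x9BE6 = 0x14346 → wrap carry → 0x4347
  0x4347 + 0x1AD5 = 0x05E1C
One's-complement sum = 0x5E1C.
Checksum = ~0x5E1C & 0xFFFF = 0xA1E3.

A1E3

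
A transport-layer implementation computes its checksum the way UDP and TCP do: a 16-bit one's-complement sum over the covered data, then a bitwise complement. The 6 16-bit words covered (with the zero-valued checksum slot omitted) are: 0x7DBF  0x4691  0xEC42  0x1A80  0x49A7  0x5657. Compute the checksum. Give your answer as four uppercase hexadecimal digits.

94ED

One's-complement addition (fold any carry out of bit 15 back into bit 0):
  0x7DBF + 0x4691 = 0x0C450
  0xC450 + 0xEC42 = 0x1B092 → wrap carry → 0xB093
  0xB093 + 0x1A80 = 0x0CB13
  0xCB13 + 0x49A7 = 0x114BA → wrap carry → 0x14BB
  0x14BB + 0x5657 = 0x06B12
One's-complement sum = 0x6B12.
Checksum = ~0x6B12 & 0xFFFF = 0x94ED.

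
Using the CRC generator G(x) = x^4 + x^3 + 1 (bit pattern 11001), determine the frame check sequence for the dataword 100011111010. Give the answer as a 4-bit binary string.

0001

Append 4 zeros: 1000111110100000. Divide by 11001 (XOR where the leading bit is 1):
  pos 0: 10001 XOR 11001 = 01000
  pos 1: 10001 XOR 11001 = 01000
  pos 2: 10001 XOR 11001 = 01000
  pos 3: 10001 XOR 11001 = 01000
  pos 4: 10001 XOR 11001 = 01000
  pos 5: 10000 XOR 11001 = 01001
  pos 6: 10011 XOR 11001 = 01010
  pos 7: 10100 XOR 11001 = 01101
  pos 8: 11010 XOR 11001 = 00011
  pos 11: 11000 XOR 11001 = 00001
Remainder (last 4 bits) = 0001. This is the CRC / FCS.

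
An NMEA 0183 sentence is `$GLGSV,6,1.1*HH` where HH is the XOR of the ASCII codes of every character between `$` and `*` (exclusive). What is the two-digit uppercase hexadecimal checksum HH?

XOR the ASCII codes of the payload characters:
  'G' = 0x47 → acc = 0x47
  'L' = 0x4C → acc = 0x0B
  'G' = 0x47 → acc = 0x4C
  'S' = 0x53 → acc = 0x1F
  'V' = 0x56 → acc = 0x49
  ',' = 0x2C → acc = 0x65
  '6' = 0x36 → acc = 0x53
  ',' = 0x2C → acc = 0x7F
  '1' = 0x31 → acc = 0x4E
  '.' = 0x2E → acc = 0x60
  '1' = 0x31 → acc = 0x51
Checksum = 0x51.

51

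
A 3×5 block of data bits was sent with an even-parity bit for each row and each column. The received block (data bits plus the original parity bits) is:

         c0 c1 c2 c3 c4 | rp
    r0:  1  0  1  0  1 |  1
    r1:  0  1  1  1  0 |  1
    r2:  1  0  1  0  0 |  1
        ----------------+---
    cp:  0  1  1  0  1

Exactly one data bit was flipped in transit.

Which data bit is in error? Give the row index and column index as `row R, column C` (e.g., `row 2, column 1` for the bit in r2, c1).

Recompute each row's even parity and compare to rp:
  r0: data parity 1, sent rp 1 → ok
  r1: data parity 1, sent rp 1 → ok
  r2: data parity 0, sent rp 1 → mismatch
Recompute each column's even parity and compare to cp:
  c0: data parity 0, sent cp 0 → ok
  c1: data parity 1, sent cp 1 → ok
  c2: data parity 1, sent cp 1 → ok
  c3: data parity 1, sent cp 0 → mismatch
  c4: data parity 1, sent cp 1 → ok
Exactly one row (r2) and one column (c3) fail → the flipped bit is at their intersection.

row 2, column 3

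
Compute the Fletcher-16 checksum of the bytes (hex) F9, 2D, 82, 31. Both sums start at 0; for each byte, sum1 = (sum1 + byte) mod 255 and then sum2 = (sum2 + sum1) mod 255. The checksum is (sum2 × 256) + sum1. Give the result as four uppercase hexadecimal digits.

A5DA

Running sums (mod 255):
  after byte 0 (F9): sum1=249, sum2=249
  after byte 1 (2D): sum1=39, sum2=33
  after byte 2 (82): sum1=169, sum2=202
  after byte 3 (31): sum1=218, sum2=165
Checksum = sum2·256 + sum1 = 165·256 + 218 = 42458 = 0xA5DA.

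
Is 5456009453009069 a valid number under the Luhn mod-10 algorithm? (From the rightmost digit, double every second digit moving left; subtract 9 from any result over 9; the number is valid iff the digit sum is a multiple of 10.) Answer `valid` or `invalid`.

valid

From the right, keep odd positions and double even positions (subtract 9 from any doubled value over 9):
  doubled (positions 2,4,...): 3 9 0 1 9 0 1 1 → sum 24
  kept (positions 1,3,...): 9 0 0 3 4 0 6 4 → sum 26
Total = 50.
50 mod 10 = 0, so the number is valid.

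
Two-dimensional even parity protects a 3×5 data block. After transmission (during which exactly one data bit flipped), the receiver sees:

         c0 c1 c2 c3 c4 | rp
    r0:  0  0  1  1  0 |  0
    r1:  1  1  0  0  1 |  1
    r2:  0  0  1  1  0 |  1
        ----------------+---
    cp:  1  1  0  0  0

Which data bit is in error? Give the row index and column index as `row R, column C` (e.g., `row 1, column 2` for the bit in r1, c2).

row 2, column 4

Recompute each row's even parity and compare to rp:
  r0: data parity 0, sent rp 0 → ok
  r1: data parity 1, sent rp 1 → ok
  r2: data parity 0, sent rp 1 → mismatch
Recompute each column's even parity and compare to cp:
  c0: data parity 1, sent cp 1 → ok
  c1: data parity 1, sent cp 1 → ok
  c2: data parity 0, sent cp 0 → ok
  c3: data parity 0, sent cp 0 → ok
  c4: data parity 1, sent cp 0 → mismatch
Exactly one row (r2) and one column (c4) fail → the flipped bit is at their intersection.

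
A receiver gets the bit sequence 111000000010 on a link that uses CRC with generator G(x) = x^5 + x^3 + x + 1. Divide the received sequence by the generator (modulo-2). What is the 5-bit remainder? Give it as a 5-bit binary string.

Modulo-2 division of 111000000010 by 101011:
  pos 0: 111000 XOR 101011 = 010011
  pos 1: 100110 XOR 101011 = 001101
  pos 3: 110100 XOR 101011 = 011111
  pos 4: 111110 XOR 101011 = 010101
  pos 5: 101011 XOR 101011 = 000000
Remainder = 00000 (zero — the frame passes the CRC check).

00000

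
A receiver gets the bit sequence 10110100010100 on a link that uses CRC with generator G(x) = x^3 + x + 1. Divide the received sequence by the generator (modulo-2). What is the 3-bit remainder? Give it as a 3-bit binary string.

Modulo-2 division of 10110100010100 by 1011:
  pos 0: 1011 XOR 1011 = 0000
  pos 5: 1000 XOR 1011 = 0011
  pos 7: 1110 XOR 1011 = 0101
  pos 8: 1011 XOR 1011 = 0000
Remainder = 000 (zero — the frame passes the CRC check).

000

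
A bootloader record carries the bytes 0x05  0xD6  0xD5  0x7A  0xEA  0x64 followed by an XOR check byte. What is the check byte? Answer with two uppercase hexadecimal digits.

XOR the bytes together:
  start with 0x05
  0x05 ⊕ 0xD6 = 0xD3
  0xD3 ⊕ 0xD5 = 0x06
  0x06 ⊕ 0x7A = 0x7C
  0x7C ⊕ 0xEA = 0x96
  0x96 ⊕ 0x64 = 0xF2

F2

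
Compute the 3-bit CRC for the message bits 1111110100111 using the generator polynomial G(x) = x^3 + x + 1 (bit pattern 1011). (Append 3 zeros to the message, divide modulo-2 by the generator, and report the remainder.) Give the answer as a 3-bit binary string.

Append 3 zeros: 1111110100111000. Divide by 1011 (XOR where the leading bit is 1):
  pos 0: 1111 XOR 1011 = 0100
  pos 1: 1001 XOR 1011 = 0010
  pos 3: 1010 XOR 1011 = 0001
  pos 6: 1100 XOR 1011 = 0111
  pos 7: 1111 XOR 1011 = 0100
  pos 8: 1001 XOR 1011 = 0010
  pos 10: 1010 XOR 1011 = 0001
Remainder (last 3 bits) = 100. This is the CRC / FCS.

100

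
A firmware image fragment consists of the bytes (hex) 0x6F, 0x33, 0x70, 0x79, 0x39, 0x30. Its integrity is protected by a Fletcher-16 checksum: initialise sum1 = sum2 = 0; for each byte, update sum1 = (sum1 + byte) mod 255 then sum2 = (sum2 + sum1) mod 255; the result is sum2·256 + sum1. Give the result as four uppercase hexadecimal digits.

Running sums (mod 255):
  after byte 0 (0x6F): sum1=111, sum2=111
  after byte 1 (0x33): sum1=162, sum2=18
  after byte 2 (0x70): sum1=19, sum2=37
  after byte 3 (0x79): sum1=140, sum2=177
  after byte 4 (0x39): sum1=197, sum2=119
  after byte 5 (0x30): sum1=245, sum2=109
Checksum = sum2·256 + sum1 = 109·256 + 245 = 28149 = 0x6DF5.

6DF5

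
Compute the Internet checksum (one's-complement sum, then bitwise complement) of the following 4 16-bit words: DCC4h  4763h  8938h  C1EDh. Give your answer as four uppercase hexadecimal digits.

One's-complement addition (fold any carry out of bit 15 back into bit 0):
  0xDCC4 + 0x4763 = 0x12427 → wrap carry → 0x2428
  0x2428 + 0x8938 = 0x0AD60
  0xAD60 + 0xC1ED = 0x16F4D → wrap carry → 0x6F4E
One's-complement sum = 0x6F4E.
Checksum = ~0x6F4E & 0xFFFF = 0x90B1.

90B1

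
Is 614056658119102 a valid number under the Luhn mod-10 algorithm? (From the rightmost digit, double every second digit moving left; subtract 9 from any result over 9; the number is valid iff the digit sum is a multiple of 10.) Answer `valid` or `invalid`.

From the right, keep odd positions and double even positions (subtract 9 from any doubled value over 9):
  doubled (positions 2,4,...): 0 9 2 1 3 0 2 → sum 17
  kept (positions 1,3,...): 2 1 1 8 6 5 4 6 → sum 33
Total = 50.
50 mod 10 = 0, so the number is valid.

valid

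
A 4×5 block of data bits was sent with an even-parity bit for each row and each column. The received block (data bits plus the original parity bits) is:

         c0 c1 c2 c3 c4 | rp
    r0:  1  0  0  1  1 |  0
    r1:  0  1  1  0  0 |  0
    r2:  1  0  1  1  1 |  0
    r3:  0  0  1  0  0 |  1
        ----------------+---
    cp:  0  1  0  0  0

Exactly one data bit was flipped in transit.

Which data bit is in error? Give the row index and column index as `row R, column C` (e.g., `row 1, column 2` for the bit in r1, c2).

row 0, column 2

Recompute each row's even parity and compare to rp:
  r0: data parity 1, sent rp 0 → mismatch
  r1: data parity 0, sent rp 0 → ok
  r2: data parity 0, sent rp 0 → ok
  r3: data parity 1, sent rp 1 → ok
Recompute each column's even parity and compare to cp:
  c0: data parity 0, sent cp 0 → ok
  c1: data parity 1, sent cp 1 → ok
  c2: data parity 1, sent cp 0 → mismatch
  c3: data parity 0, sent cp 0 → ok
  c4: data parity 0, sent cp 0 → ok
Exactly one row (r0) and one column (c2) fail → the flipped bit is at their intersection.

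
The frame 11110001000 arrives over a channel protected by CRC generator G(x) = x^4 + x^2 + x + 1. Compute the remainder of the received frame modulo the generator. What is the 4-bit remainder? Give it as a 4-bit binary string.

0111

Modulo-2 division of 11110001000 by 10111:
  pos 0: 11110 XOR 10111 = 01001
  pos 1: 10010 XOR 10111 = 00101
  pos 3: 10101 XOR 10111 = 00010
  pos 6: 10000 XOR 10111 = 00111
Remainder = 0111 (nonzero — an error is detected).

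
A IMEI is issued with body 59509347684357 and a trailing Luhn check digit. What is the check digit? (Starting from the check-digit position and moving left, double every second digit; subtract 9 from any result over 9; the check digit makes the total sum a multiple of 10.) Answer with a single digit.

Partial digits right→left: 7 5 3 4 8 6 7 4 3 9 0 5 9 5
Double every second digit counting from the check-digit position (so the 1st, 3rd, 5th, ... of the partial from the right).
  doubled (with −9 where >9): 5 6 7 5 6 0 9 → sum 38
  kept as-is: 5 4 6 4 9 5 5 → sum 38
Total = 38 + 38 = 76.
Check digit = (10 − (76 mod 10)) mod 10 = 4.

4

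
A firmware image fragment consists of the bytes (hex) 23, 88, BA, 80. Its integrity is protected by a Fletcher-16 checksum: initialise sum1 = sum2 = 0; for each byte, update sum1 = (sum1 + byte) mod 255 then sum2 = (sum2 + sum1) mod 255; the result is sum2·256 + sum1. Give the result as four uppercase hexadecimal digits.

Running sums (mod 255):
  after byte 0 (23): sum1=35, sum2=35
  after byte 1 (88): sum1=171, sum2=206
  after byte 2 (BA): sum1=102, sum2=53
  after byte 3 (80): sum1=230, sum2=28
Checksum = sum2·256 + sum1 = 28·256 + 230 = 7398 = 0x1CE6.

1CE6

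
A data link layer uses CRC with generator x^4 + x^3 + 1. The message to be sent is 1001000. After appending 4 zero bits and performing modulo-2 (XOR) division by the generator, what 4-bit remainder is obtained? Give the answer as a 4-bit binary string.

1101

Append 4 zeros: 10010000000. Divide by 11001 (XOR where the leading bit is 1):
  pos 0: 10010 XOR 11001 = 01011
  pos 1: 10110 XOR 11001 = 01111
  pos 2: 11110 XOR 11001 = 00111
  pos 4: 11100 XOR 11001 = 00101
  pos 6: 10100 XOR 11001 = 01101
Remainder (last 4 bits) = 1101. This is the CRC / FCS.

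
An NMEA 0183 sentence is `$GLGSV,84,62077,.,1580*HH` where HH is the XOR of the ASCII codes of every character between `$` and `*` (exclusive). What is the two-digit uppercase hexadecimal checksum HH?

XOR the ASCII codes of the payload characters:
  'G' = 0x47 → acc = 0x47
  'L' = 0x4C → acc = 0x0B
  'G' = 0x47 → acc = 0x4C
  'S' = 0x53 → acc = 0x1F
  'V' = 0x56 → acc = 0x49
  ',' = 0x2C → acc = 0x65
  '8' = 0x38 → acc = 0x5D
  '4' = 0x34 → acc = 0x69
  ',' = 0x2C → acc = 0x45
  '6' = 0x36 → acc = 0x73
  '2' = 0x32 → acc = 0x41
  '0' = 0x30 → acc = 0x71
  '7' = 0x37 → acc = 0x46
  '7' = 0x37 → acc = 0x71
  ',' = 0x2C → acc = 0x5D
  '.' = 0x2E → acc = 0x73
  ',' = 0x2C → acc = 0x5F
  '1' = 0x31 → acc = 0x6E
  '5' = 0x35 → acc = 0x5B
  '8' = 0x38 → acc = 0x63
  '0' = 0x30 → acc = 0x53
Checksum = 0x53.

53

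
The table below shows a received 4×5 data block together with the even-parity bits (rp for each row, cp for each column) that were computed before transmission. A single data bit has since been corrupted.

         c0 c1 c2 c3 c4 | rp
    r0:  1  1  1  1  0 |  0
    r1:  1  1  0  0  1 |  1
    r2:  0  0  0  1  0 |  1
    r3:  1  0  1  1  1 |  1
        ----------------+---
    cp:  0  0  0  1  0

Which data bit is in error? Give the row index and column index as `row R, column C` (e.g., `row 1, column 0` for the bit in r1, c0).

Recompute each row's even parity and compare to rp:
  r0: data parity 0, sent rp 0 → ok
  r1: data parity 1, sent rp 1 → ok
  r2: data parity 1, sent rp 1 → ok
  r3: data parity 0, sent rp 1 → mismatch
Recompute each column's even parity and compare to cp:
  c0: data parity 1, sent cp 0 → mismatch
  c1: data parity 0, sent cp 0 → ok
  c2: data parity 0, sent cp 0 → ok
  c3: data parity 1, sent cp 1 → ok
  c4: data parity 0, sent cp 0 → ok
Exactly one row (r3) and one column (c0) fail → the flipped bit is at their intersection.

row 3, column 0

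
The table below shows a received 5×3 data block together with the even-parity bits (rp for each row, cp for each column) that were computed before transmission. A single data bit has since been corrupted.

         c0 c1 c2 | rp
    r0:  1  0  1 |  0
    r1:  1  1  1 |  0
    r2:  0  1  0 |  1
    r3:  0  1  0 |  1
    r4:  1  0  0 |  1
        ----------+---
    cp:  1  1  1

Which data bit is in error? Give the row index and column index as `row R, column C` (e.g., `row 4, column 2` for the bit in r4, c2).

Recompute each row's even parity and compare to rp:
  r0: data parity 0, sent rp 0 → ok
  r1: data parity 1, sent rp 0 → mismatch
  r2: data parity 1, sent rp 1 → ok
  r3: data parity 1, sent rp 1 → ok
  r4: data parity 1, sent rp 1 → ok
Recompute each column's even parity and compare to cp:
  c0: data parity 1, sent cp 1 → ok
  c1: data parity 1, sent cp 1 → ok
  c2: data parity 0, sent cp 1 → mismatch
Exactly one row (r1) and one column (c2) fail → the flipped bit is at their intersection.

row 1, column 2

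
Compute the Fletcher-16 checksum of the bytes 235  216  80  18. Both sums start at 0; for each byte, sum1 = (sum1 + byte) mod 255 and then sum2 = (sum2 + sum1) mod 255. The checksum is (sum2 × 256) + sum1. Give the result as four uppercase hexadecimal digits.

EC27

Running sums (mod 255):
  after byte 0 (235): sum1=235, sum2=235
  after byte 1 (216): sum1=196, sum2=176
  after byte 2 (80): sum1=21, sum2=197
  after byte 3 (18): sum1=39, sum2=236
Checksum = sum2·256 + sum1 = 236·256 + 39 = 60455 = 0xEC27.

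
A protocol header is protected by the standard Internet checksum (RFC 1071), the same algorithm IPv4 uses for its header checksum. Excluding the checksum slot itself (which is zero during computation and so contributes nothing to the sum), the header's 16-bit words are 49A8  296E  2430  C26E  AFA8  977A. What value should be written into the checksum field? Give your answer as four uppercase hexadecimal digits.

5F27

One's-complement addition (fold any carry out of bit 15 back into bit 0):
  0x49A8 + 0x296E = 0x07316
  0x7316 + 0x2430 = 0x09746
  0x9746 + 0xC26E = 0x159B4 → wrap carry → 0x59B5
  0x59B5 + 0xAFA8 = 0x1095D → wrap carry → 0x095E
  0x095E + 0x977A = 0x0A0D8
One's-complement sum = 0xA0D8.
Checksum = ~0xA0D8 & 0xFFFF = 0x5F27.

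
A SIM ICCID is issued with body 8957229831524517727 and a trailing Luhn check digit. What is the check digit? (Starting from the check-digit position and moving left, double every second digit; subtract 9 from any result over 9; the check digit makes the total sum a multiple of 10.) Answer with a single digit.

9

Partial digits right→left: 7 2 7 7 1 5 4 2 5 1 3 8 9 2 2 7 5 9 8
Double every second digit counting from the check-digit position (so the 1st, 3rd, 5th, ... of the partial from the right).
  doubled (with −9 where >9): 5 5 2 8 1 6 9 4 1 7 → sum 48
  kept as-is: 2 7 5 2 1 8 2 7 9 → sum 43
Total = 48 + 43 = 91.
Check digit = (10 − (91 mod 10)) mod 10 = 9.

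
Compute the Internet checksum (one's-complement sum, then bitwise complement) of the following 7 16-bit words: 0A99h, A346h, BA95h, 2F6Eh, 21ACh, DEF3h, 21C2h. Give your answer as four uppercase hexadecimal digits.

45BA

One's-complement addition (fold any carry out of bit 15 back into bit 0):
  0x0A99 + 0xA346 = 0x0ADDF
  0xADDF + 0xBA95 = 0x16874 → wrap carry → 0x6875
  0x6875 + 0x2F6E = 0x097E3
  0x97E3 + 0x21AC = 0x0B98F
  0xB98F + 0xDEF3 = 0x19882 → wrap carry → 0x9883
  0x9883 + 0x21C2 = 0x0BA45
One's-complement sum = 0xBA45.
Checksum = ~0xBA45 & 0xFFFF = 0x45BA.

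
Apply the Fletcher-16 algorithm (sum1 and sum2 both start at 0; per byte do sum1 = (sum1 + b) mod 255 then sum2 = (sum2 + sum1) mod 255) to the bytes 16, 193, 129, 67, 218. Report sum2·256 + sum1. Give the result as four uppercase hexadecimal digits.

Running sums (mod 255):
  after byte 0 (16): sum1=16, sum2=16
  after byte 1 (193): sum1=209, sum2=225
  after byte 2 (129): sum1=83, sum2=53
  after byte 3 (67): sum1=150, sum2=203
  after byte 4 (218): sum1=113, sum2=61
Checksum = sum2·256 + sum1 = 61·256 + 113 = 15729 = 0x3D71.

3D71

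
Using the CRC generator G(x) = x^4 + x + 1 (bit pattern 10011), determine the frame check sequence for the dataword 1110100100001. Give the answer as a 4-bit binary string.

1100

Append 4 zeros: 11101001000010000. Divide by 10011 (XOR where the leading bit is 1):
  pos 0: 11101 XOR 10011 = 01110
  pos 1: 11100 XOR 10011 = 01111
  pos 2: 11110 XOR 10011 = 01101
  pos 3: 11011 XOR 10011 = 01000
  pos 4: 10000 XOR 10011 = 00011
  pos 7: 11000 XOR 10011 = 01011
  pos 8: 10111 XOR 10011 = 00100
  pos 10: 10000 XOR 10011 = 00011
Remainder (last 4 bits) = 1100. This is the CRC / FCS.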